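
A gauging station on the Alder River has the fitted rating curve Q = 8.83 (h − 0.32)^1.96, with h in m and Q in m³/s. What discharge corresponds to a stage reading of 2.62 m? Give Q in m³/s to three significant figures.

Q = 8.83 × (2.62 − 0.32)^1.96 = 8.83 × 2.3^1.96 = 45.18 m³/s

45.2 m³/s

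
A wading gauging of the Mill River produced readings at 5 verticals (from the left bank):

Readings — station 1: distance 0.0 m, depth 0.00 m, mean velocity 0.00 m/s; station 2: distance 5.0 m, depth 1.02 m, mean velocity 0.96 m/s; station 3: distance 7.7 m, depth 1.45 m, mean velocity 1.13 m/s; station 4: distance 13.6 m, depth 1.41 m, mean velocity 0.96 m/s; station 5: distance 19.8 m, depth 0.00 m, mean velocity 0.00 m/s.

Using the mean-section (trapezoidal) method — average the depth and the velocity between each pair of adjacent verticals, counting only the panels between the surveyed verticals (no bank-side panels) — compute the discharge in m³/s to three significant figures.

Panel 1-2: Δb = 5 m, d̄ = (0.00+1.02)/2 = 0.51, v̄ = (0.00+0.96)/2 = 0.48 → q = 5×0.51×0.48 = 1.224 m³/s
Panel 2-3: Δb = 2.7 m, d̄ = (1.02+1.45)/2 = 1.235, v̄ = (0.96+1.13)/2 = 1.045 → q = 2.7×1.235×1.045 = 3.485 m³/s
Panel 3-4: Δb = 5.9 m, d̄ = (1.45+1.41)/2 = 1.43, v̄ = (1.13+0.96)/2 = 1.045 → q = 5.9×1.43×1.045 = 8.817 m³/s
Panel 4-5: Δb = 6.2 m, d̄ = (1.41+0.00)/2 = 0.705, v̄ = (0.96+0.00)/2 = 0.48 → q = 6.2×0.705×0.48 = 2.098 m³/s
Q = Σ q = 15.62 m³/s

15.6 m³/s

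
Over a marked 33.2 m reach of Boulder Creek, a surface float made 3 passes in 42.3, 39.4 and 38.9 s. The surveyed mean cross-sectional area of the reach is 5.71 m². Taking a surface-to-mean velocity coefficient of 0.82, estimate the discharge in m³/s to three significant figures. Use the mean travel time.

3.87 m³/s

t̄ = (42.3 + 39.4 + 38.9) / 3 = 40.2 s
v_surface = L / t̄ = 33.2 / 40.2 = 0.8259 m/s
v_mean = 0.82 × 0.8259 = 0.6772 m/s
Q = A × v_mean = 5.71 × 0.6772 = 3.867 m³/s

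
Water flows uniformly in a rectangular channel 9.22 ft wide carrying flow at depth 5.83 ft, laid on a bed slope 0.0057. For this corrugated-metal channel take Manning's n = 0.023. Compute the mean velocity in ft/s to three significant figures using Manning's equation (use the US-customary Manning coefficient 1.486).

9.16 ft/s

A = b·y = 9.22 × 5.83 = 53.75 ft²
P = b + 2y = 9.22 + 2×5.83 = 20.88 ft
R = A/P = 53.75/20.88 = 2.574 ft
Q = (1.486/n)·A·R^(2/3)·S^(1/2) = (1.486/0.023) × 53.75 × 2.574^(2/3) × 0.0057^(1/2) = 492.5 ft³/s
V = Q/A = 492.5/53.75 = 9.162 ft/s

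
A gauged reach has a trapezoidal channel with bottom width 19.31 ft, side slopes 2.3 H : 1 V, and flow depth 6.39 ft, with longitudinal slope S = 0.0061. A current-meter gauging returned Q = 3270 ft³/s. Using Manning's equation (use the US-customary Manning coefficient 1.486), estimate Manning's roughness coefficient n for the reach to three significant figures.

0.0202

A = (b + z·y)·y = (19.31 + 2.3×6.39)×6.39 = 217.3 ft²
P = b + 2y√(1+z²) = 19.31 + 2×6.39×√(1+2.3²) = 51.36 ft
R = A/P = 217.3/51.36 = 4.231 ft
n = (1.486/Q)·A·R^(2/3)·S^(1/2) = (1.486/3270) × 217.3 × 2.616 × 0.07810 = 0.02018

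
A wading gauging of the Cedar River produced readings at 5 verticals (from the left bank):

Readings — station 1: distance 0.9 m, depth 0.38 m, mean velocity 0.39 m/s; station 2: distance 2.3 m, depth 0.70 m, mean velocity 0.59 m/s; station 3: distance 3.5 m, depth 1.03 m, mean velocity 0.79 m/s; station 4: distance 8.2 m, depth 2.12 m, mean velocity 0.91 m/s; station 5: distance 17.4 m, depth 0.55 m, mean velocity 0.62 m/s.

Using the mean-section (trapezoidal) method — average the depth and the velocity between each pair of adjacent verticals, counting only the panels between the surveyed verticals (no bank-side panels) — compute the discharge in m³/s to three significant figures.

16.8 m³/s

Panel 1-2: Δb = 1.4 m, d̄ = (0.38+0.70)/2 = 0.54, v̄ = (0.39+0.59)/2 = 0.49 → q = 1.4×0.54×0.49 = 0.3704 m³/s
Panel 2-3: Δb = 1.2 m, d̄ = (0.70+1.03)/2 = 0.865, v̄ = (0.59+0.79)/2 = 0.69 → q = 1.2×0.865×0.69 = 0.7162 m³/s
Panel 3-4: Δb = 4.7 m, d̄ = (1.03+2.12)/2 = 1.575, v̄ = (0.79+0.91)/2 = 0.85 → q = 4.7×1.575×0.85 = 6.292 m³/s
Panel 4-5: Δb = 9.2 m, d̄ = (2.12+0.55)/2 = 1.335, v̄ = (0.91+0.62)/2 = 0.765 → q = 9.2×1.335×0.765 = 9.396 m³/s
Q = Σ q = 16.77 m³/s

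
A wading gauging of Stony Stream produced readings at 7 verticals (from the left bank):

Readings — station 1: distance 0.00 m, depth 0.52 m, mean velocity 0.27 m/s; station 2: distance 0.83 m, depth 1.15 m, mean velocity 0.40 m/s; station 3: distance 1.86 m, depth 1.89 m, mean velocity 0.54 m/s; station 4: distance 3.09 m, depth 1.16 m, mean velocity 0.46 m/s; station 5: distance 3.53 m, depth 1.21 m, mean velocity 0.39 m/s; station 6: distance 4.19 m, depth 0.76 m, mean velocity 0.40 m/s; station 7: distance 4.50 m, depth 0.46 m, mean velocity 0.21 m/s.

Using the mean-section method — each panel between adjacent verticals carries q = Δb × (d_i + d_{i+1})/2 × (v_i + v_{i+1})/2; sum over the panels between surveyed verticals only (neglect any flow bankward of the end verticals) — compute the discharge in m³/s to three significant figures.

2.44 m³/s

Panel 1-2: Δb = 0.83 m, d̄ = (0.52+1.15)/2 = 0.835, v̄ = (0.27+0.40)/2 = 0.335 → q = 0.83×0.835×0.335 = 0.2322 m³/s
Panel 2-3: Δb = 1.03 m, d̄ = (1.15+1.89)/2 = 1.52, v̄ = (0.40+0.54)/2 = 0.47 → q = 1.03×1.52×0.47 = 0.7358 m³/s
Panel 3-4: Δb = 1.23 m, d̄ = (1.89+1.16)/2 = 1.525, v̄ = (0.54+0.46)/2 = 0.5 → q = 1.23×1.525×0.5 = 0.9379 m³/s
Panel 4-5: Δb = 0.44 m, d̄ = (1.16+1.21)/2 = 1.185, v̄ = (0.46+0.39)/2 = 0.425 → q = 0.44×1.185×0.425 = 0.2216 m³/s
Panel 5-6: Δb = 0.66 m, d̄ = (1.21+0.76)/2 = 0.985, v̄ = (0.39+0.40)/2 = 0.395 → q = 0.66×0.985×0.395 = 0.2568 m³/s
Panel 6-7: Δb = 0.31 m, d̄ = (0.76+0.46)/2 = 0.61, v̄ = (0.40+0.21)/2 = 0.305 → q = 0.31×0.61×0.305 = 0.05768 m³/s
Q = Σ q = 2.442 m³/s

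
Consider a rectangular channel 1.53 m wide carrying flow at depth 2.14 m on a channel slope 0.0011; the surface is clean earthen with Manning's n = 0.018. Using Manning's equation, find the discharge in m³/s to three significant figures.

A = b·y = 1.53 × 2.14 = 3.274 m²
P = b + 2y = 1.53 + 2×2.14 = 5.810 m
R = A/P = 3.274/5.810 = 0.5635 m
Q = (1/n)·A·R^(2/3)·S^(1/2) = (1/0.018) × 3.274 × 0.5635^(2/3) × 0.0011^(1/2) = 4.116 m³/s

4.12 m³/s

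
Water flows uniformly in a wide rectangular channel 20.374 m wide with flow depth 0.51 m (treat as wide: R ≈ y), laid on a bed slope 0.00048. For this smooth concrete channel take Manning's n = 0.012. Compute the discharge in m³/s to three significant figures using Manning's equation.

12.1 m³/s

A = b·y = 20.374 × 0.51 = 10.39 m²
Wide channel: R ≈ y = 0.51 m
Q = (1/n)·A·R^(2/3)·S^(1/2) = (1/0.012) × 10.39 × 0.5100^(2/3) × 0.00048^(1/2) = 12.11 m³/s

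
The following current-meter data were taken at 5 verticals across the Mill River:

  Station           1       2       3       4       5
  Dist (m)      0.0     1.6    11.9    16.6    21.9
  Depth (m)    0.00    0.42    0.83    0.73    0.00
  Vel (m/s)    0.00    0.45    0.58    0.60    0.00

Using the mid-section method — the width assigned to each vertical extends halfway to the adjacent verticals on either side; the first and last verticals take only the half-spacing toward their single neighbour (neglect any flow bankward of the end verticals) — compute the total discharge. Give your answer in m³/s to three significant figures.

6.93 m³/s

w_2 = (11.9 − 0.0)/2 = 5.95 m; q_2 = 0.45 × 0.42 × 5.95 = 1.125 m³/s
w_3 = (16.6 − 1.6)/2 = 7.5 m; q_3 = 0.58 × 0.83 × 7.5 = 3.611 m³/s
w_4 = (21.9 − 11.9)/2 = 5 m; q_4 = 0.60 × 0.73 × 5 = 2.190 m³/s
Stations 1, 5 contribute zero (depth or velocity is 0).
Q = Σ qᵢ = 6.925 m³/s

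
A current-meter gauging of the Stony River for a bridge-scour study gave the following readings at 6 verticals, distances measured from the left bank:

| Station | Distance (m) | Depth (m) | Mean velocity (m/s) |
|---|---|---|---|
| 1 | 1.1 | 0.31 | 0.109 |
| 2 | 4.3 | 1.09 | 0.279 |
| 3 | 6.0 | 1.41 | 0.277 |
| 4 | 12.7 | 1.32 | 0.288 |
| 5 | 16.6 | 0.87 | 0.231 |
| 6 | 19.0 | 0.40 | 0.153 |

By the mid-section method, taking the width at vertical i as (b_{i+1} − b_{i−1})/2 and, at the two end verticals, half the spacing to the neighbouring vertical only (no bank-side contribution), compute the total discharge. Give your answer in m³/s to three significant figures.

5.16 m³/s

w_1 = (4.3 − 1.1)/2 = 1.6 m; q_1 = 0.109 × 0.31 × 1.6 = 0.05406 m³/s
w_2 = (6.0 − 1.1)/2 = 2.45 m; q_2 = 0.279 × 1.09 × 2.45 = 0.7451 m³/s
w_3 = (12.7 − 4.3)/2 = 4.2 m; q_3 = 0.277 × 1.41 × 4.2 = 1.640 m³/s
w_4 = (16.6 − 6.0)/2 = 5.3 m; q_4 = 0.288 × 1.32 × 5.3 = 2.015 m³/s
w_5 = (19.0 − 12.7)/2 = 3.15 m; q_5 = 0.231 × 0.87 × 3.15 = 0.6331 m³/s
w_6 = (19.0 − 16.6)/2 = 1.2 m; q_6 = 0.153 × 0.40 × 1.2 = 0.07344 m³/s
Q = Σ qᵢ = 5.161 m³/s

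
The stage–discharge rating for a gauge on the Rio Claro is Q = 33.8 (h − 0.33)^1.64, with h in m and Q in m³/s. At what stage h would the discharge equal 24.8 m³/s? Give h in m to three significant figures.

h − h₀ = (Q/C)^(1/b) = (24.8/33.8)^(1/1.64) = 0.8280 m
h = 0.33 + 0.8280 = 1.158 m

1.16 m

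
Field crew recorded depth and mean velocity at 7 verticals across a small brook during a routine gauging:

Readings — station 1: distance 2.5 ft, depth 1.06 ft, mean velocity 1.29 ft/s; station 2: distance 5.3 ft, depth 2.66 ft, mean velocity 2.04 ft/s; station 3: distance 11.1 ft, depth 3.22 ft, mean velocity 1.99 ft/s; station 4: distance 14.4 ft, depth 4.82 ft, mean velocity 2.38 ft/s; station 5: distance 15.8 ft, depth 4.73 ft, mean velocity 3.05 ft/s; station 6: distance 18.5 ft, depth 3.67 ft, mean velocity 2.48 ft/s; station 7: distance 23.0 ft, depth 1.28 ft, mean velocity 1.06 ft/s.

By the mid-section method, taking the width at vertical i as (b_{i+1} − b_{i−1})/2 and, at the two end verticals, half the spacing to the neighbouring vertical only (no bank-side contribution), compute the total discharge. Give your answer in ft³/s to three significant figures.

w_1 = (5.3 − 2.5)/2 = 1.4 ft; q_1 = 1.29 × 1.06 × 1.4 = 1.914 ft³/s
w_2 = (11.1 − 2.5)/2 = 4.3 ft; q_2 = 2.04 × 2.66 × 4.3 = 23.33 ft³/s
w_3 = (14.4 − 5.3)/2 = 4.55 ft; q_3 = 1.99 × 3.22 × 4.55 = 29.16 ft³/s
w_4 = (15.8 − 11.1)/2 = 2.35 ft; q_4 = 2.38 × 4.82 × 2.35 = 26.96 ft³/s
w_5 = (18.5 − 14.4)/2 = 2.05 ft; q_5 = 3.05 × 4.73 × 2.05 = 29.57 ft³/s
w_6 = (23.0 − 15.8)/2 = 3.6 ft; q_6 = 2.48 × 3.67 × 3.6 = 32.77 ft³/s
w_7 = (23.0 − 18.5)/2 = 2.25 ft; q_7 = 1.06 × 1.28 × 2.25 = 3.053 ft³/s
Q = Σ qᵢ = 146.8 ft³/s

147 ft³/s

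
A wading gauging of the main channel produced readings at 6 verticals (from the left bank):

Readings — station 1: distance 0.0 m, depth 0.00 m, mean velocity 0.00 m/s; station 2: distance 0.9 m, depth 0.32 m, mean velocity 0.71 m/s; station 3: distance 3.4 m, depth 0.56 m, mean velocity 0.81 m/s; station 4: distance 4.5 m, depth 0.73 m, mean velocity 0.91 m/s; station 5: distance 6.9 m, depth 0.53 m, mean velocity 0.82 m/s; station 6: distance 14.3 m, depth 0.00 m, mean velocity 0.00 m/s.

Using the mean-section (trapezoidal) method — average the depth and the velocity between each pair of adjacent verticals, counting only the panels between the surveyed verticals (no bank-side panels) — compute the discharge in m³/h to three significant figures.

Panel 1-2: Δb = 0.9 m, d̄ = (0.00+0.32)/2 = 0.16, v̄ = (0.00+0.71)/2 = 0.355 → q = 0.9×0.16×0.355 = 0.05112 m³/s
Panel 2-3: Δb = 2.5 m, d̄ = (0.32+0.56)/2 = 0.44, v̄ = (0.71+0.81)/2 = 0.76 → q = 2.5×0.44×0.76 = 0.8360 m³/s
Panel 3-4: Δb = 1.1 m, d̄ = (0.56+0.73)/2 = 0.645, v̄ = (0.81+0.91)/2 = 0.86 → q = 1.1×0.645×0.86 = 0.6102 m³/s
Panel 4-5: Δb = 2.4 m, d̄ = (0.73+0.53)/2 = 0.63, v̄ = (0.91+0.82)/2 = 0.865 → q = 2.4×0.63×0.865 = 1.308 m³/s
Panel 5-6: Δb = 7.4 m, d̄ = (0.53+0.00)/2 = 0.265, v̄ = (0.82+0.00)/2 = 0.41 → q = 7.4×0.265×0.41 = 0.8040 m³/s
Q = Σ q = 3.609 m³/s
= 3.609 × 3600 = 12990 m³/h

13000 m³/h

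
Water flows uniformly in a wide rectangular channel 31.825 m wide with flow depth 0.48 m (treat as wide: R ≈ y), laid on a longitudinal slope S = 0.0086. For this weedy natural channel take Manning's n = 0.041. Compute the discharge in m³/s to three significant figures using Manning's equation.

A = b·y = 31.825 × 0.48 = 15.28 m²
Wide channel: R ≈ y = 0.48 m
Q = (1/n)·A·R^(2/3)·S^(1/2) = (1/0.041) × 15.28 × 0.4800^(2/3) × 0.0086^(1/2) = 21.18 m³/s

21.2 m³/s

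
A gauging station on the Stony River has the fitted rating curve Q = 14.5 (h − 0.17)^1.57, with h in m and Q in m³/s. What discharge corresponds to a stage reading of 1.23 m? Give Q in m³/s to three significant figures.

Q = 14.5 × (1.23 − 0.17)^1.57 = 14.5 × 1.06^1.57 = 15.89 m³/s

15.9 m³/s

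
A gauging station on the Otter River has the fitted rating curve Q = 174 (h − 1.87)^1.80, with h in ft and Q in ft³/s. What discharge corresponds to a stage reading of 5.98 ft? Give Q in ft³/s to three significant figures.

Q = 174 × (5.98 − 1.87)^1.80 = 174 × 4.11^1.80 = 2215 ft³/s

2220 ft³/s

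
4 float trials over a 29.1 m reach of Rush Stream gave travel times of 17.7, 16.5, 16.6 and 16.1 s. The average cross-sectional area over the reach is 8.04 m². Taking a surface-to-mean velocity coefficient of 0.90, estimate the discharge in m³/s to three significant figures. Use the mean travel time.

t̄ = (17.7 + 16.5 + 16.6 + 16.1) / 4 = 16.725 s
v_surface = L / t̄ = 29.1 / 16.725 = 1.740 m/s
v_mean = 0.90 × 1.740 = 1.566 m/s
Q = A × v_mean = 8.04 × 1.566 = 12.59 m³/s

12.6 m³/s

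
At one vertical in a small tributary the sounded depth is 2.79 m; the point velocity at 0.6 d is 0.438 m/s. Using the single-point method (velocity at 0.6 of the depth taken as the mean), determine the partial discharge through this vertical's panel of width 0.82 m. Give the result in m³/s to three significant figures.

1.00 m³/s

v̄ = v₀.₆ = 0.438 m/s
q = v̄ × d × w = 0.4380 × 2.79 × 0.82 = 1.002 m³/s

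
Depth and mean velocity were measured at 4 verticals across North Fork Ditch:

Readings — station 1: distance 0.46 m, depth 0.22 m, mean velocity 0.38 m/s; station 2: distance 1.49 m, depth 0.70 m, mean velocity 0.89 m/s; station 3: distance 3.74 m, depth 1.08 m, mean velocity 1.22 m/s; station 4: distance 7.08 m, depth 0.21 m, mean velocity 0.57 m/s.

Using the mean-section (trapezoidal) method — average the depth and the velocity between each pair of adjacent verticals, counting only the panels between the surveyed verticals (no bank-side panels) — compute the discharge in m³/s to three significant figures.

Panel 1-2: Δb = 1.03 m, d̄ = (0.22+0.70)/2 = 0.46, v̄ = (0.38+0.89)/2 = 0.635 → q = 1.03×0.46×0.635 = 0.3009 m³/s
Panel 2-3: Δb = 2.25 m, d̄ = (0.70+1.08)/2 = 0.89, v̄ = (0.89+1.22)/2 = 1.055 → q = 2.25×0.89×1.055 = 2.113 m³/s
Panel 3-4: Δb = 3.34 m, d̄ = (1.08+0.21)/2 = 0.645, v̄ = (1.22+0.57)/2 = 0.895 → q = 3.34×0.645×0.895 = 1.928 m³/s
Q = Σ q = 4.342 m³/s

4.34 m³/s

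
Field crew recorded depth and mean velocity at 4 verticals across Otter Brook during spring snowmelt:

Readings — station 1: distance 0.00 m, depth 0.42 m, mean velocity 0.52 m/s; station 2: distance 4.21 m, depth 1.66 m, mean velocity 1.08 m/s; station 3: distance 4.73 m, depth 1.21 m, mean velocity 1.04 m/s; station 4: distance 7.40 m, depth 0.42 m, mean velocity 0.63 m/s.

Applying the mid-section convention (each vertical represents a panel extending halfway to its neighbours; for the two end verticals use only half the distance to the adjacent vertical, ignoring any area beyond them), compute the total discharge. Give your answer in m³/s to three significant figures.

w_1 = (4.21 − 0.00)/2 = 2.105 m; q_1 = 0.52 × 0.42 × 2.105 = 0.4597 m³/s
w_2 = (4.73 − 0.00)/2 = 2.365 m; q_2 = 1.08 × 1.66 × 2.365 = 4.240 m³/s
w_3 = (7.40 − 4.21)/2 = 1.595 m; q_3 = 1.04 × 1.21 × 1.595 = 2.007 m³/s
w_4 = (7.40 − 4.73)/2 = 1.335 m; q_4 = 0.63 × 0.42 × 1.335 = 0.3532 m³/s
Q = Σ qᵢ = 7.060 m³/s

7.06 m³/s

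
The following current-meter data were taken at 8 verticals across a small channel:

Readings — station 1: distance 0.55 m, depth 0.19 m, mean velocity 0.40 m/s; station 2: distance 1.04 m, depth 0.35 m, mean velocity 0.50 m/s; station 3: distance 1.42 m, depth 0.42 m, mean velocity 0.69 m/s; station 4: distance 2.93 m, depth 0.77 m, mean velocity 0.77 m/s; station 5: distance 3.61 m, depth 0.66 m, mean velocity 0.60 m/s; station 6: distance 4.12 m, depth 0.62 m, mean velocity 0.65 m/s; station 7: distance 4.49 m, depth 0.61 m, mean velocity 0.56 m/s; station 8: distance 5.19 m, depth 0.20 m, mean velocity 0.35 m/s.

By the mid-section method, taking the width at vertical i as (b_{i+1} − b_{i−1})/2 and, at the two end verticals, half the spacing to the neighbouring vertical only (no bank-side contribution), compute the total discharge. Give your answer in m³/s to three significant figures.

1.64 m³/s

w_1 = (1.04 − 0.55)/2 = 0.245 m; q_1 = 0.40 × 0.19 × 0.245 = 0.01862 m³/s
w_2 = (1.42 − 0.55)/2 = 0.435 m; q_2 = 0.50 × 0.35 × 0.435 = 0.07613 m³/s
w_3 = (2.93 − 1.04)/2 = 0.945 m; q_3 = 0.69 × 0.42 × 0.945 = 0.2739 m³/s
w_4 = (3.61 − 1.42)/2 = 1.095 m; q_4 = 0.77 × 0.77 × 1.095 = 0.6492 m³/s
w_5 = (4.12 − 2.93)/2 = 0.595 m; q_5 = 0.60 × 0.66 × 0.595 = 0.2356 m³/s
w_6 = (4.49 − 3.61)/2 = 0.44 m; q_6 = 0.65 × 0.62 × 0.44 = 0.1773 m³/s
w_7 = (5.19 − 4.12)/2 = 0.535 m; q_7 = 0.56 × 0.61 × 0.535 = 0.1828 m³/s
w_8 = (5.19 − 4.49)/2 = 0.35 m; q_8 = 0.35 × 0.20 × 0.35 = 0.02450 m³/s
Q = Σ qᵢ = 1.638 m³/s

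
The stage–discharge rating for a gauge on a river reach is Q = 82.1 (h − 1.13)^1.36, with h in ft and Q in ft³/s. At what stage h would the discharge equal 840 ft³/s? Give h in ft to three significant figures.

h − h₀ = (Q/C)^(1/b) = (840/82.1)^(1/1.36) = 5.528 ft
h = 1.13 + 5.528 = 6.658 ft

6.66 ft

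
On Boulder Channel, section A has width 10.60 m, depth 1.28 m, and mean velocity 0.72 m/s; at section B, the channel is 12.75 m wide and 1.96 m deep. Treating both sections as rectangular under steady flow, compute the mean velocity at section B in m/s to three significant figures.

0.391 m/s

Q = A₁V₁ = (10.60×1.28) × 0.72 = 9.769 m³/s
A₂ = 12.75 × 1.96 = 24.99 m²
V₂ = Q/A₂ = 9.769/24.99 = 0.3909 m/s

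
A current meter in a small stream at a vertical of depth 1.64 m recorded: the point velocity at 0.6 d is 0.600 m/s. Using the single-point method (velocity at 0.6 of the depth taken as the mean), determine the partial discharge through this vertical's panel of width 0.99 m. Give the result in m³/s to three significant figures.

v̄ = v₀.₆ = 0.600 m/s
q = v̄ × d × w = 0.6000 × 1.64 × 0.99 = 0.9742 m³/s

0.974 m³/s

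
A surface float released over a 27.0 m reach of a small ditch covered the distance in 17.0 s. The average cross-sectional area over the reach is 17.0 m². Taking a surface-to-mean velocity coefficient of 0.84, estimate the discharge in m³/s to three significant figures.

v_surface = L / t̄ = 27.0 / 17 = 1.588 m/s
v_mean = 0.84 × 1.588 = 1.334 m/s
Q = A × v_mean = 17.0 × 1.334 = 22.68 m³/s

22.7 m³/s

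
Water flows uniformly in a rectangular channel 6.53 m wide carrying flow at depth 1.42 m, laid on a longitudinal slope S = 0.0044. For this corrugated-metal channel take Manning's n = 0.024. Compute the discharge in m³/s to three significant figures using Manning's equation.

25.5 m³/s

A = b·y = 6.53 × 1.42 = 9.273 m²
P = b + 2y = 6.53 + 2×1.42 = 9.370 m
R = A/P = 9.273/9.370 = 0.9896 m
Q = (1/n)·A·R^(2/3)·S^(1/2) = (1/0.024) × 9.273 × 0.9896^(2/3) × 0.0044^(1/2) = 25.45 m³/s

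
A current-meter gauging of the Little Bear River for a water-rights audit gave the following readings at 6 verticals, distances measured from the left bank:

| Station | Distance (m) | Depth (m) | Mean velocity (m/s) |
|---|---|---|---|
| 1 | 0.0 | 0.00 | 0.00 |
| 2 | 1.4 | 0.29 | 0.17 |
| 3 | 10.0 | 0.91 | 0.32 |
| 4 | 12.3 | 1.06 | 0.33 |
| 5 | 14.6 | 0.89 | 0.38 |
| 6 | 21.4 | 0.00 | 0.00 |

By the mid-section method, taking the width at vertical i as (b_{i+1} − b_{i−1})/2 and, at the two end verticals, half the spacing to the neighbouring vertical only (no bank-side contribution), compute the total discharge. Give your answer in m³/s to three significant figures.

w_2 = (10.0 − 0.0)/2 = 5 m; q_2 = 0.17 × 0.29 × 5 = 0.2465 m³/s
w_3 = (12.3 − 1.4)/2 = 5.45 m; q_3 = 0.32 × 0.91 × 5.45 = 1.587 m³/s
w_4 = (14.6 − 10.0)/2 = 2.3 m; q_4 = 0.33 × 1.06 × 2.3 = 0.8045 m³/s
w_5 = (21.4 − 12.3)/2 = 4.55 m; q_5 = 0.38 × 0.89 × 4.55 = 1.539 m³/s
Stations 1, 6 contribute zero (depth or velocity is 0).
Q = Σ qᵢ = 4.177 m³/s

4.18 m³/s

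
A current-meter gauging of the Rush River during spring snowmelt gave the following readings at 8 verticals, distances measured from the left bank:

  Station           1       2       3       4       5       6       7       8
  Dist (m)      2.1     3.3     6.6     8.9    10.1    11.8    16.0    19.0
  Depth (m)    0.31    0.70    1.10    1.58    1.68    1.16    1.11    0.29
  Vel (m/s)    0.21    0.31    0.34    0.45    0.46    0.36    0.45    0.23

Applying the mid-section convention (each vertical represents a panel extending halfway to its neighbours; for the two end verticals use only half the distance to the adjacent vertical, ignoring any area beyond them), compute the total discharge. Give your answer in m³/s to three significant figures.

7.07 m³/s

w_1 = (3.3 − 2.1)/2 = 0.6 m; q_1 = 0.21 × 0.31 × 0.6 = 0.03906 m³/s
w_2 = (6.6 − 2.1)/2 = 2.25 m; q_2 = 0.31 × 0.70 × 2.25 = 0.4883 m³/s
w_3 = (8.9 − 3.3)/2 = 2.8 m; q_3 = 0.34 × 1.10 × 2.8 = 1.047 m³/s
w_4 = (10.1 − 6.6)/2 = 1.75 m; q_4 = 0.45 × 1.58 × 1.75 = 1.244 m³/s
w_5 = (11.8 − 8.9)/2 = 1.45 m; q_5 = 0.46 × 1.68 × 1.45 = 1.121 m³/s
w_6 = (16.0 − 10.1)/2 = 2.95 m; q_6 = 0.36 × 1.16 × 2.95 = 1.232 m³/s
w_7 = (19.0 − 11.8)/2 = 3.6 m; q_7 = 0.45 × 1.11 × 3.6 = 1.798 m³/s
w_8 = (19.0 − 16.0)/2 = 1.5 m; q_8 = 0.23 × 0.29 × 1.5 = 0.1001 m³/s
Q = Σ qᵢ = 7.069 m³/s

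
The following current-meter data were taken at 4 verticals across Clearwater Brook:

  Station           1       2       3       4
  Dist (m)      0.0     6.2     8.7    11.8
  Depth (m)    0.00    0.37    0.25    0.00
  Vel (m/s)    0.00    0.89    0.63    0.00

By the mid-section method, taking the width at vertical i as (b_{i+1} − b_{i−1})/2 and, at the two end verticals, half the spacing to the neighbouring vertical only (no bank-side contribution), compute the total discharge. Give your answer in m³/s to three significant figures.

w_2 = (8.7 − 0.0)/2 = 4.35 m; q_2 = 0.89 × 0.37 × 4.35 = 1.432 m³/s
w_3 = (11.8 − 6.2)/2 = 2.8 m; q_3 = 0.63 × 0.25 × 2.8 = 0.4410 m³/s
Stations 1, 4 contribute zero (depth or velocity is 0).
Q = Σ qᵢ = 1.873 m³/s

1.87 m³/s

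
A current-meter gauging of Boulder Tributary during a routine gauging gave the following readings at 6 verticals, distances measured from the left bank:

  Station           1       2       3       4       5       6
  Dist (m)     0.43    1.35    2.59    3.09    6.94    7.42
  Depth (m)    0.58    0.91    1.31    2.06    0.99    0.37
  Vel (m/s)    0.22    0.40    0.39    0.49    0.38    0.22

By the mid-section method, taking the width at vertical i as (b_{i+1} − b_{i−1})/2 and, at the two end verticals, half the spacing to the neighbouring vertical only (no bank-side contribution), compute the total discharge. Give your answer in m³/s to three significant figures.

3.93 m³/s

w_1 = (1.35 − 0.43)/2 = 0.46 m; q_1 = 0.22 × 0.58 × 0.46 = 0.05870 m³/s
w_2 = (2.59 − 0.43)/2 = 1.08 m; q_2 = 0.40 × 0.91 × 1.08 = 0.3931 m³/s
w_3 = (3.09 − 1.35)/2 = 0.87 m; q_3 = 0.39 × 1.31 × 0.87 = 0.4445 m³/s
w_4 = (6.94 − 2.59)/2 = 2.175 m; q_4 = 0.49 × 2.06 × 2.175 = 2.195 m³/s
w_5 = (7.42 − 3.09)/2 = 2.165 m; q_5 = 0.38 × 0.99 × 2.165 = 0.8145 m³/s
w_6 = (7.42 − 6.94)/2 = 0.24 m; q_6 = 0.22 × 0.37 × 0.24 = 0.01954 m³/s
Q = Σ qᵢ = 3.926 m³/s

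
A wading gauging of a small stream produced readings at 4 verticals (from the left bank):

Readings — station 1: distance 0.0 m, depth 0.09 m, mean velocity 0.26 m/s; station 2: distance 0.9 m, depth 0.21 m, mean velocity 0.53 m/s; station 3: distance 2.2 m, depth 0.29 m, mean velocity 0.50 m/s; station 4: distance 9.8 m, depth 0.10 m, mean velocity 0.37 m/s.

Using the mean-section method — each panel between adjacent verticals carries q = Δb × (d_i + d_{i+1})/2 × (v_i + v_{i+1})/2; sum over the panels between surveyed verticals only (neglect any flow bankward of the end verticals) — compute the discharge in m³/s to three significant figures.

0.865 m³/s

Panel 1-2: Δb = 0.9 m, d̄ = (0.09+0.21)/2 = 0.15, v̄ = (0.26+0.53)/2 = 0.395 → q = 0.9×0.15×0.395 = 0.05333 m³/s
Panel 2-3: Δb = 1.3 m, d̄ = (0.21+0.29)/2 = 0.25, v̄ = (0.53+0.50)/2 = 0.515 → q = 1.3×0.25×0.515 = 0.1674 m³/s
Panel 3-4: Δb = 7.6 m, d̄ = (0.29+0.10)/2 = 0.195, v̄ = (0.50+0.37)/2 = 0.435 → q = 7.6×0.195×0.435 = 0.6447 m³/s
Q = Σ q = 0.8654 m³/s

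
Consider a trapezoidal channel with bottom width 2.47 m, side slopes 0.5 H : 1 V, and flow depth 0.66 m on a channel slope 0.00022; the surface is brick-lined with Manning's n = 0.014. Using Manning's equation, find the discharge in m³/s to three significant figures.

1.18 m³/s

A = (b + z·y)·y = (2.47 + 0.5×0.66)×0.66 = 1.848 m²
P = b + 2y√(1+z²) = 2.47 + 2×0.66×√(1+0.5²) = 3.946 m
R = A/P = 1.848/3.946 = 0.4683 m
Q = (1/n)·A·R^(2/3)·S^(1/2) = (1/0.014) × 1.848 × 0.4683^(2/3) × 0.00022^(1/2) = 1.181 m³/s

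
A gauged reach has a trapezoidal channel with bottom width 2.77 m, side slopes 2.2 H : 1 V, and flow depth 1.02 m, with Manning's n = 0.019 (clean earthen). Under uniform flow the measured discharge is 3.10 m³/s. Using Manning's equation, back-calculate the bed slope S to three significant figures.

0.000229

A = (b + z·y)·y = (2.77 + 2.2×1.02)×1.02 = 5.114 m²
P = b + 2y√(1+z²) = 2.77 + 2×1.02×√(1+2.2²) = 7.700 m
R = A/P = 5.114/7.700 = 0.6642 m
S = (Q·n / (1·A·R^(2/3)))² = (3.10×0.019 / (1×5.114×0.7613))² = 0.0002289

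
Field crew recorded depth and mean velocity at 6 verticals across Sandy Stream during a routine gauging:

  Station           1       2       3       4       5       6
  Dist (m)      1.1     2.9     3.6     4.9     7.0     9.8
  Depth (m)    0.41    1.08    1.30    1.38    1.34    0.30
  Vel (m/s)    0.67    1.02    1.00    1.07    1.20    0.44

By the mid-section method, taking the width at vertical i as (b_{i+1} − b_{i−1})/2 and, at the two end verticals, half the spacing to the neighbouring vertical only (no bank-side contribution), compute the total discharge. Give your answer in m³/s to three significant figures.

w_1 = (2.9 − 1.1)/2 = 0.9 m; q_1 = 0.67 × 0.41 × 0.9 = 0.2472 m³/s
w_2 = (3.6 − 1.1)/2 = 1.25 m; q_2 = 1.02 × 1.08 × 1.25 = 1.377 m³/s
w_3 = (4.9 − 2.9)/2 = 1 m; q_3 = 1.00 × 1.30 × 1 = 1.300 m³/s
w_4 = (7.0 − 3.6)/2 = 1.7 m; q_4 = 1.07 × 1.38 × 1.7 = 2.510 m³/s
w_5 = (9.8 − 4.9)/2 = 2.45 m; q_5 = 1.20 × 1.34 × 2.45 = 3.940 m³/s
w_6 = (9.8 − 7.0)/2 = 1.4 m; q_6 = 0.44 × 0.30 × 1.4 = 0.1848 m³/s
Q = Σ qᵢ = 9.559 m³/s

9.56 m³/s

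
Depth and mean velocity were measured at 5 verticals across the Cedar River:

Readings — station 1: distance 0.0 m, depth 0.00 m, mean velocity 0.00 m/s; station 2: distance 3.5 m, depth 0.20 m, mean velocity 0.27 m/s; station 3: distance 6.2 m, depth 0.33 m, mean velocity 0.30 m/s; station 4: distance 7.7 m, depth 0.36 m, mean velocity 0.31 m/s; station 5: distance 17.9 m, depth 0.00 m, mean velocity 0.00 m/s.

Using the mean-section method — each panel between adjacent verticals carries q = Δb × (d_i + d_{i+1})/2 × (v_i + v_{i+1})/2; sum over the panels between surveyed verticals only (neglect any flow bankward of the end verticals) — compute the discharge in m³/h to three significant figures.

2500 m³/h

Panel 1-2: Δb = 3.5 m, d̄ = (0.00+0.20)/2 = 0.1, v̄ = (0.00+0.27)/2 = 0.135 → q = 3.5×0.1×0.135 = 0.04725 m³/s
Panel 2-3: Δb = 2.7 m, d̄ = (0.20+0.33)/2 = 0.265, v̄ = (0.27+0.30)/2 = 0.285 → q = 2.7×0.265×0.285 = 0.2039 m³/s
Panel 3-4: Δb = 1.5 m, d̄ = (0.33+0.36)/2 = 0.345, v̄ = (0.30+0.31)/2 = 0.305 → q = 1.5×0.345×0.305 = 0.1578 m³/s
Panel 4-5: Δb = 10.2 m, d̄ = (0.36+0.00)/2 = 0.18, v̄ = (0.31+0.00)/2 = 0.155 → q = 10.2×0.18×0.155 = 0.2846 m³/s
Q = Σ q = 0.6936 m³/s
= 0.6936 × 3600 = 2497 m³/h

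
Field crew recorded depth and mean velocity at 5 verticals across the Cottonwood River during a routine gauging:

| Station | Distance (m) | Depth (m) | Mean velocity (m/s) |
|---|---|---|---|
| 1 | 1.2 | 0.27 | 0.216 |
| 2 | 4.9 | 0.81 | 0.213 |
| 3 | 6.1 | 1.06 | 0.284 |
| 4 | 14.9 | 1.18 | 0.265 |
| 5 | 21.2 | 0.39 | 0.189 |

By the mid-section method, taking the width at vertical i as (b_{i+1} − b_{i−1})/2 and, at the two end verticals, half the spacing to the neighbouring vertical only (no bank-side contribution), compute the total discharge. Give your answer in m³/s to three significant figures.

4.63 m³/s

w_1 = (4.9 − 1.2)/2 = 1.85 m; q_1 = 0.216 × 0.27 × 1.85 = 0.1079 m³/s
w_2 = (6.1 − 1.2)/2 = 2.45 m; q_2 = 0.213 × 0.81 × 2.45 = 0.4227 m³/s
w_3 = (14.9 − 4.9)/2 = 5 m; q_3 = 0.284 × 1.06 × 5 = 1.505 m³/s
w_4 = (21.2 − 6.1)/2 = 7.55 m; q_4 = 0.265 × 1.18 × 7.55 = 2.361 m³/s
w_5 = (21.2 − 14.9)/2 = 3.15 m; q_5 = 0.189 × 0.39 × 3.15 = 0.2322 m³/s
Q = Σ qᵢ = 4.629 m³/s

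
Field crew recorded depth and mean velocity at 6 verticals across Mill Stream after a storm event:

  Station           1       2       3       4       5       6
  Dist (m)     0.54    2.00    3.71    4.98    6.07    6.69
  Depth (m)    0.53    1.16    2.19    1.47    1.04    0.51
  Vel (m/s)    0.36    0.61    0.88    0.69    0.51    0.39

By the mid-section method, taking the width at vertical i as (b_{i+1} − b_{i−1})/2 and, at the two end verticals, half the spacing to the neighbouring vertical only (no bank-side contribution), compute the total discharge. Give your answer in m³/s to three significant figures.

5.84 m³/s

w_1 = (2.00 − 0.54)/2 = 0.73 m; q_1 = 0.36 × 0.53 × 0.73 = 0.1393 m³/s
w_2 = (3.71 − 0.54)/2 = 1.585 m; q_2 = 0.61 × 1.16 × 1.585 = 1.122 m³/s
w_3 = (4.98 − 2.00)/2 = 1.49 m; q_3 = 0.88 × 2.19 × 1.49 = 2.872 m³/s
w_4 = (6.07 − 3.71)/2 = 1.18 m; q_4 = 0.69 × 1.47 × 1.18 = 1.197 m³/s
w_5 = (6.69 − 4.98)/2 = 0.855 m; q_5 = 0.51 × 1.04 × 0.855 = 0.4535 m³/s
w_6 = (6.69 − 6.07)/2 = 0.31 m; q_6 = 0.39 × 0.51 × 0.31 = 0.06166 m³/s
Q = Σ qᵢ = 5.844 m³/s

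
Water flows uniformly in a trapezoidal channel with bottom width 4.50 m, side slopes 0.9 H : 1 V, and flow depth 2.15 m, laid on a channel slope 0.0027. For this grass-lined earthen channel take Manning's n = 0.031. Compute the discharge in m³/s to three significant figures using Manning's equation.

A = (b + z·y)·y = (4.50 + 0.9×2.15)×2.15 = 13.84 m²
P = b + 2y√(1+z²) = 4.50 + 2×2.15×√(1+0.9²) = 10.29 m
R = A/P = 13.84/10.29 = 1.345 m
Q = (1/n)·A·R^(2/3)·S^(1/2) = (1/0.031) × 13.84 × 1.345^(2/3) × 0.0027^(1/2) = 28.26 m³/s

28.3 m³/s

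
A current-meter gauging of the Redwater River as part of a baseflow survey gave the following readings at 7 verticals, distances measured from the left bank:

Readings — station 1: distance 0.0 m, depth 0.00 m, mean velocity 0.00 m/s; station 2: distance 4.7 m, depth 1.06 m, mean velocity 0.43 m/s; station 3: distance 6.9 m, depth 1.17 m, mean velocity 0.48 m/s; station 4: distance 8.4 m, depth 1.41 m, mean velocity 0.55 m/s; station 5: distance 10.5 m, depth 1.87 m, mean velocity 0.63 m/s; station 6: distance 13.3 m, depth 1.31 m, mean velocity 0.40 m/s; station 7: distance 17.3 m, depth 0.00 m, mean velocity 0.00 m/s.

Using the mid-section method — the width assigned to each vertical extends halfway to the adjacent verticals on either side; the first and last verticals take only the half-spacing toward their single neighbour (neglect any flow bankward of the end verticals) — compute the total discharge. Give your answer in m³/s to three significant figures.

w_2 = (6.9 − 0.0)/2 = 3.45 m; q_2 = 0.43 × 1.06 × 3.45 = 1.573 m³/s
w_3 = (8.4 − 4.7)/2 = 1.85 m; q_3 = 0.48 × 1.17 × 1.85 = 1.039 m³/s
w_4 = (10.5 − 6.9)/2 = 1.8 m; q_4 = 0.55 × 1.41 × 1.8 = 1.396 m³/s
w_5 = (13.3 − 8.4)/2 = 2.45 m; q_5 = 0.63 × 1.87 × 2.45 = 2.886 m³/s
w_6 = (17.3 − 10.5)/2 = 3.4 m; q_6 = 0.40 × 1.31 × 3.4 = 1.782 m³/s
Stations 1, 7 contribute zero (depth or velocity is 0).
Q = Σ qᵢ = 8.675 m³/s

8.68 m³/s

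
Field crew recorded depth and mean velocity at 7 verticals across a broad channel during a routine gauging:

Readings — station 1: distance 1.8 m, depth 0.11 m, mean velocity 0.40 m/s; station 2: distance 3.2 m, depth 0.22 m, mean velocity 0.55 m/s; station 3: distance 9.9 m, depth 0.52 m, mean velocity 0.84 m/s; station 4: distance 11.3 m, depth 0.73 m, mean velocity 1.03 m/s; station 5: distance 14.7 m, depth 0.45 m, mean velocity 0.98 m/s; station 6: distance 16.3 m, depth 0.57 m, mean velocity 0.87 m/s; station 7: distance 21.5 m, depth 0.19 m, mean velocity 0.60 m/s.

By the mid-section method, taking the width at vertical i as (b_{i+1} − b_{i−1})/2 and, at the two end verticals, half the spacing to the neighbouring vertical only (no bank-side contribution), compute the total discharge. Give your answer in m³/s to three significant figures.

7.18 m³/s

w_1 = (3.2 − 1.8)/2 = 0.7 m; q_1 = 0.40 × 0.11 × 0.7 = 0.03080 m³/s
w_2 = (9.9 − 1.8)/2 = 4.05 m; q_2 = 0.55 × 0.22 × 4.05 = 0.4901 m³/s
w_3 = (11.3 − 3.2)/2 = 4.05 m; q_3 = 0.84 × 0.52 × 4.05 = 1.769 m³/s
w_4 = (14.7 − 9.9)/2 = 2.4 m; q_4 = 1.03 × 0.73 × 2.4 = 1.805 m³/s
w_5 = (16.3 − 11.3)/2 = 2.5 m; q_5 = 0.98 × 0.45 × 2.5 = 1.103 m³/s
w_6 = (21.5 − 14.7)/2 = 3.4 m; q_6 = 0.87 × 0.57 × 3.4 = 1.686 m³/s
w_7 = (21.5 − 16.3)/2 = 2.6 m; q_7 = 0.60 × 0.19 × 2.6 = 0.2964 m³/s
Q = Σ qᵢ = 7.179 m³/s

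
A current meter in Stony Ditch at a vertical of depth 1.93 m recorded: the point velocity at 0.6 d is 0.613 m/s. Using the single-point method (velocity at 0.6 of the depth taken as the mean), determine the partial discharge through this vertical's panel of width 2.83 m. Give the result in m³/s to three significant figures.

3.35 m³/s

v̄ = v₀.₆ = 0.613 m/s
q = v̄ × d × w = 0.6130 × 1.93 × 2.83 = 3.348 m³/s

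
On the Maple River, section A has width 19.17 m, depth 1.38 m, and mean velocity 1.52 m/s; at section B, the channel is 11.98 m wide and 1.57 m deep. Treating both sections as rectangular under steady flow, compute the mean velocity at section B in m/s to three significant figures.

Q = A₁V₁ = (19.17×1.38) × 1.52 = 40.21 m³/s
A₂ = 11.98 × 1.57 = 18.81 m²
V₂ = Q/A₂ = 40.21/18.81 = 2.138 m/s

2.14 m/s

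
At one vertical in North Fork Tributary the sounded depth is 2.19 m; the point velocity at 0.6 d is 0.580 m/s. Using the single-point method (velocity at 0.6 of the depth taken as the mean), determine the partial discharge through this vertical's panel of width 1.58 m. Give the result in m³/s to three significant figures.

v̄ = v₀.₆ = 0.580 m/s
q = v̄ × d × w = 0.5800 × 2.19 × 1.58 = 2.007 m³/s

2.01 m³/s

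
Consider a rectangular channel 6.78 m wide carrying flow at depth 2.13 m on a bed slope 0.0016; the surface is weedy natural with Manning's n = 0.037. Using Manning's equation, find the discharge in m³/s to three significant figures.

18.7 m³/s

A = b·y = 6.78 × 2.13 = 14.44 m²
P = b + 2y = 6.78 + 2×2.13 = 11.04 m
R = A/P = 14.44/11.04 = 1.308 m
Q = (1/n)·A·R^(2/3)·S^(1/2) = (1/0.037) × 14.44 × 1.308^(2/3) × 0.0016^(1/2) = 18.67 m³/s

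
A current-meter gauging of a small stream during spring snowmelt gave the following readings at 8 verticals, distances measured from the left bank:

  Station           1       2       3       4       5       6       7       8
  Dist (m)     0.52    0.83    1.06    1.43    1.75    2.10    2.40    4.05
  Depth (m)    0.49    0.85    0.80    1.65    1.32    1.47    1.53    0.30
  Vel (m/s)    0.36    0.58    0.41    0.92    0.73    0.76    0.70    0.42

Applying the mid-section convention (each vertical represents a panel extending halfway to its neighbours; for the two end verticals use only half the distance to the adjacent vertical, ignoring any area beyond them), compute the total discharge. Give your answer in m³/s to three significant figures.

w_1 = (0.83 − 0.52)/2 = 0.155 m; q_1 = 0.36 × 0.49 × 0.155 = 0.02734 m³/s
w_2 = (1.06 − 0.52)/2 = 0.27 m; q_2 = 0.58 × 0.85 × 0.27 = 0.1331 m³/s
w_3 = (1.43 − 0.83)/2 = 0.3 m; q_3 = 0.41 × 0.80 × 0.3 = 0.09840 m³/s
w_4 = (1.75 − 1.06)/2 = 0.345 m; q_4 = 0.92 × 1.65 × 0.345 = 0.5237 m³/s
w_5 = (2.10 − 1.43)/2 = 0.335 m; q_5 = 0.73 × 1.32 × 0.335 = 0.3228 m³/s
w_6 = (2.40 − 1.75)/2 = 0.325 m; q_6 = 0.76 × 1.47 × 0.325 = 0.3631 m³/s
w_7 = (4.05 − 2.10)/2 = 0.975 m; q_7 = 0.70 × 1.53 × 0.975 = 1.044 m³/s
w_8 = (4.05 − 2.40)/2 = 0.825 m; q_8 = 0.42 × 0.30 × 0.825 = 0.1040 m³/s
Q = Σ qᵢ = 2.617 m³/s

2.62 m³/s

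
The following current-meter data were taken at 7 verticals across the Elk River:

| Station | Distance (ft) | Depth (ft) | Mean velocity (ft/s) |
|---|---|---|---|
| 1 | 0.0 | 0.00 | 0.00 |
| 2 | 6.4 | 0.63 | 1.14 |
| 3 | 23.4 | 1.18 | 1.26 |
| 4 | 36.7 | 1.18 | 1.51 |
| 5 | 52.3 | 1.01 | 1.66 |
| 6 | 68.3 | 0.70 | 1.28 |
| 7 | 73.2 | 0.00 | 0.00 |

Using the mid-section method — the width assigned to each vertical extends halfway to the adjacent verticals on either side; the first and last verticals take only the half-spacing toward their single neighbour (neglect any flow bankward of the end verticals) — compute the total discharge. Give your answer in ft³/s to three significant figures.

w_2 = (23.4 − 0.0)/2 = 11.7 ft; q_2 = 1.14 × 0.63 × 11.7 = 8.403 ft³/s
w_3 = (36.7 − 6.4)/2 = 15.15 ft; q_3 = 1.26 × 1.18 × 15.15 = 22.53 ft³/s
w_4 = (52.3 − 23.4)/2 = 14.45 ft; q_4 = 1.51 × 1.18 × 14.45 = 25.75 ft³/s
w_5 = (68.3 − 36.7)/2 = 15.8 ft; q_5 = 1.66 × 1.01 × 15.8 = 26.49 ft³/s
w_6 = (73.2 − 52.3)/2 = 10.45 ft; q_6 = 1.28 × 0.70 × 10.45 = 9.363 ft³/s
Stations 1, 7 contribute zero (depth or velocity is 0).
Q = Σ qᵢ = 92.53 ft³/s

92.5 ft³/s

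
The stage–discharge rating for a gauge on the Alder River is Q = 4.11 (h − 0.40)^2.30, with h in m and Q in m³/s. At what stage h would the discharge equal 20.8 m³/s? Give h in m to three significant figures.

h − h₀ = (Q/C)^(1/b) = (20.8/4.11)^(1/2.30) = 2.024 m
h = 0.40 + 2.024 = 2.424 m

2.42 m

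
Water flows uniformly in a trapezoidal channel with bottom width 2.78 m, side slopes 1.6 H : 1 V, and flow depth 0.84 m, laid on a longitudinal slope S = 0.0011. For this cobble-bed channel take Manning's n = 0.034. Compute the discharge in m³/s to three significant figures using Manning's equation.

2.36 m³/s

A = (b + z·y)·y = (2.78 + 1.6×0.84)×0.84 = 3.464 m²
P = b + 2y√(1+z²) = 2.78 + 2×0.84×√(1+1.6²) = 5.950 m
R = A/P = 3.464/5.950 = 0.5822 m
Q = (1/n)·A·R^(2/3)·S^(1/2) = (1/0.034) × 3.464 × 0.5822^(2/3) × 0.0011^(1/2) = 2.356 m³/s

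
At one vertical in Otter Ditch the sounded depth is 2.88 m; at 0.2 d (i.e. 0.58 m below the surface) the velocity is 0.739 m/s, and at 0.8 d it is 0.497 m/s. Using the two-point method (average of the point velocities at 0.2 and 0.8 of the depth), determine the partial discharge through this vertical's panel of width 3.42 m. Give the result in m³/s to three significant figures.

v̄ = (0.739 + 0.497) / 2 = 0.6180 m/s
q = v̄ × d × w = 0.6180 × 2.88 × 3.42 = 6.087 m³/s

6.09 m³/s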